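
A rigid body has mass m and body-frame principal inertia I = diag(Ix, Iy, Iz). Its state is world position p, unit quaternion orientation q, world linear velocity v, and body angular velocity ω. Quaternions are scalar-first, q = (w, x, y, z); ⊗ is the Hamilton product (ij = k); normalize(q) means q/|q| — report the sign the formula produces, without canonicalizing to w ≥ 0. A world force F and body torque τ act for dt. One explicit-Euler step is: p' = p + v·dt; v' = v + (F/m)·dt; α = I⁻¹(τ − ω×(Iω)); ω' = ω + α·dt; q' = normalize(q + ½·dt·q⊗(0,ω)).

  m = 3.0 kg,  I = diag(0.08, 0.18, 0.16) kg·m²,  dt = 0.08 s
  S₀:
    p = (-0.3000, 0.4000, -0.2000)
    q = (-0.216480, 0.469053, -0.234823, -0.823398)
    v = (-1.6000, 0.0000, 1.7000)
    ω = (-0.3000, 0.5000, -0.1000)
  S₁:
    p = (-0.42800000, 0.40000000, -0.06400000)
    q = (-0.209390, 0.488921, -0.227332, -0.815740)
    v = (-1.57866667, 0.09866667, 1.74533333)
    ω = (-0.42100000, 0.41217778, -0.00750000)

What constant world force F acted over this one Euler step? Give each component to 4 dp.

v₁ − v₀ = (0.02133333, 0.09866667, 0.04533333)
F = m·Δv/dt = (0.8000, 3.7000, 1.7000)

F = (0.8000, 3.7000, 1.7000)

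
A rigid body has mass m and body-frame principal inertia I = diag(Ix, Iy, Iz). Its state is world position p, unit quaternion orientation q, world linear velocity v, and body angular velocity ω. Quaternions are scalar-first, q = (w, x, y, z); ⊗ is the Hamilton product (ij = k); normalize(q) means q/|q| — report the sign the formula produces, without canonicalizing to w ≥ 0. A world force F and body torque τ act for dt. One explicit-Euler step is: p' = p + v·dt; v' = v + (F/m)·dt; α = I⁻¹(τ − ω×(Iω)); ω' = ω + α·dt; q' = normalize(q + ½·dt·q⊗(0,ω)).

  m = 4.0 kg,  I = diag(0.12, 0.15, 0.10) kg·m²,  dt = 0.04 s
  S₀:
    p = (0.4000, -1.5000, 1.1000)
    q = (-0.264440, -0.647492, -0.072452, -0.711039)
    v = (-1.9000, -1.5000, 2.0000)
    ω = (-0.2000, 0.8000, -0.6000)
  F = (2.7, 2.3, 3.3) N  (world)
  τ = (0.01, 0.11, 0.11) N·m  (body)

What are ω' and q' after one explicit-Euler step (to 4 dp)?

α = I⁻¹(τ − ω×Iω) = (-0.1167, 0.7173, 1.1480)
ω' = ω + α·dt = (-0.2047, 0.8287, -0.5541)
2q̇ = q⊗(0,ω) = (-0.4981602, 0.6651904, -0.4578394, -0.3738200)
updated quaternion q' = (-0.2743, -0.6341, -0.0816, -0.7184)

ω' = (-0.2047, 0.8287, -0.5541)
q' = (-0.2743, -0.6341, -0.0816, -0.7184)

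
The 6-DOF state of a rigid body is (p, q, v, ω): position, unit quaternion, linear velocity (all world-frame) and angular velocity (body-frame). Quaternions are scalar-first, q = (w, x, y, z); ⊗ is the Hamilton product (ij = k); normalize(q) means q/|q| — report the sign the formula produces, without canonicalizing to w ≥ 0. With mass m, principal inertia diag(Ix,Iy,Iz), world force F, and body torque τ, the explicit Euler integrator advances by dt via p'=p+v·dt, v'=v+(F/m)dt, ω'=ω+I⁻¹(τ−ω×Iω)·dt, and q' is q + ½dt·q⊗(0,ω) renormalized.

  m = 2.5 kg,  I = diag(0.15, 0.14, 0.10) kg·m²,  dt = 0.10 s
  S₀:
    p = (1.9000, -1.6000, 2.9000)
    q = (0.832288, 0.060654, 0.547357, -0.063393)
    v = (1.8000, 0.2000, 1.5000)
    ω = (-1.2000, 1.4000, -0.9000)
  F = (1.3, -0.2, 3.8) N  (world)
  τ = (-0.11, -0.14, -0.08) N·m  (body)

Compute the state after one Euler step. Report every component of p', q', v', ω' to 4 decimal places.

p' = (2.0800, -1.5800, 3.0500)
q' = (0.7906, -0.0094, 0.6090, -0.0634)
v' = (1.8520, 0.1920, 1.6520)
ω' = (-1.3069, 1.2614, -0.9968)

a = F/m = (0.5200, -0.0800, 1.5200)
p' = p + v·dt = (2.0800, -1.5800, 3.0500)
v + (F/m)dt = (1.8520, 0.1920, 1.6520)
(τ − ω×Iω)/I = (-1.0693, -1.3857, -0.9680)
new body rate ω' = (-1.3069, 1.2614, -0.9968)
Hamilton product q⊗(0,ω) = (-0.7505687, -1.4026167, 1.2958634, -0.0073152)
updated quaternion q' = (0.7906, -0.0094, 0.6090, -0.0634)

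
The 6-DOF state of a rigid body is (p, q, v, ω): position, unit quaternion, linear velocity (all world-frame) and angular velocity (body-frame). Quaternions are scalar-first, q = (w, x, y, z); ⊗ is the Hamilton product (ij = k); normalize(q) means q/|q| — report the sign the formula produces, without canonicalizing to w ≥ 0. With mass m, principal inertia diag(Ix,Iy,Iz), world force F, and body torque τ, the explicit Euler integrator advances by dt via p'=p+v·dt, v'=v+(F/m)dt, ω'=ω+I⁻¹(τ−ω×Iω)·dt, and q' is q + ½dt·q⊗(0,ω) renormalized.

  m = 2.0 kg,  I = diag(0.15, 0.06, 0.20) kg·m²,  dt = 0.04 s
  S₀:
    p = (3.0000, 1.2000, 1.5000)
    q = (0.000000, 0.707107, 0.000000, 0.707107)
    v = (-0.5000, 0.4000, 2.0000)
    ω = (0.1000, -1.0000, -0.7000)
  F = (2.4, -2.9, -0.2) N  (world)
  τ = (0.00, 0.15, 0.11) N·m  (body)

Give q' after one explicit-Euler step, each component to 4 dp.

q' = (0.0085, 0.7210, 0.0113, 0.6928)

q⊗(0,ω) = (0.4242642, 0.7071070, 0.5656856, -0.7071070)
q' = normalize(q + ½dt·q⊗(0,ω)) = (0.0085, 0.7210, 0.0113, 0.6928)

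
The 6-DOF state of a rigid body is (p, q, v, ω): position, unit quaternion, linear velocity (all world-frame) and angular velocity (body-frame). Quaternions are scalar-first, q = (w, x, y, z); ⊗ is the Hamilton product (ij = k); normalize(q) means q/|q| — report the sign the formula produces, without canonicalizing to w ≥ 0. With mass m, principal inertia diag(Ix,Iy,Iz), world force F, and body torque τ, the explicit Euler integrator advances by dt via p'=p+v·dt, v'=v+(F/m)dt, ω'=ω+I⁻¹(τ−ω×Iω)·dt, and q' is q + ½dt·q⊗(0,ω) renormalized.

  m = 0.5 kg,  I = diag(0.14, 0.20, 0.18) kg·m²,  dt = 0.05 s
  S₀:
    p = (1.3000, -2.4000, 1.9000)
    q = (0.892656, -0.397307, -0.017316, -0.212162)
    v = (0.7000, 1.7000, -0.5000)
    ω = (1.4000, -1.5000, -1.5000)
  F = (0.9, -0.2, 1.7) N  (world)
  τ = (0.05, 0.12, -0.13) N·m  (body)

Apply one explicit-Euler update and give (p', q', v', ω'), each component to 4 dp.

linear accel F/m = (1.8000, -0.4000, 3.4000)
new position p' = (1.3350, -2.3150, 1.8750)
v + (F/m)dt = (0.7900, 1.6800, -0.3300)
angular accel α = (0.6786, 0.1800, -0.0222)
ω' = ω + α·dt = (1.4339, -1.4910, -1.5011)
q⊗(0,ω) = (0.2120128, 0.9574494, -2.2319713, -0.7187811)
updated quaternion q' = (0.8961, -0.3726, -0.0730, -0.2297)

p' = (1.3350, -2.3150, 1.8750)
q' = (0.8961, -0.3726, -0.0730, -0.2297)
v' = (0.7900, 1.6800, -0.3300)
ω' = (1.4339, -1.4910, -1.5011)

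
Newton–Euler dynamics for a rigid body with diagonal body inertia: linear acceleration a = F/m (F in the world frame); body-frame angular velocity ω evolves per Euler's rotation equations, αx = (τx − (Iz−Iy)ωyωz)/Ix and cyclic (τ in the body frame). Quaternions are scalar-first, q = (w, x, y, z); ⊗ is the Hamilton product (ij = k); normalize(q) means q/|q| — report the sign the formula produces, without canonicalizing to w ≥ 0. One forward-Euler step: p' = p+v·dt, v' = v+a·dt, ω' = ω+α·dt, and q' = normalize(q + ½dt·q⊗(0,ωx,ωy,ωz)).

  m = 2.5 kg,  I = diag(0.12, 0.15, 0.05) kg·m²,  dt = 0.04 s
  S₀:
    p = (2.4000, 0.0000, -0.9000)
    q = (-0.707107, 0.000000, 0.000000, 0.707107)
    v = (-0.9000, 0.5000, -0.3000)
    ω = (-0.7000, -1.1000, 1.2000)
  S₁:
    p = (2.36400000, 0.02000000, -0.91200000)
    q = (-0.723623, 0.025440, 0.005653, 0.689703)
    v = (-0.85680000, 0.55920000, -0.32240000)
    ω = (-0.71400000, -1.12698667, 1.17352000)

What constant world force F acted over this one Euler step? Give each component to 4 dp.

F = (2.7000, 3.7000, -1.4000)

Δv = v₁−v₀ = (0.04320000, 0.05920000, -0.02240000)
m·(v₁−v₀)/dt = (2.7000, 3.7000, -1.4000)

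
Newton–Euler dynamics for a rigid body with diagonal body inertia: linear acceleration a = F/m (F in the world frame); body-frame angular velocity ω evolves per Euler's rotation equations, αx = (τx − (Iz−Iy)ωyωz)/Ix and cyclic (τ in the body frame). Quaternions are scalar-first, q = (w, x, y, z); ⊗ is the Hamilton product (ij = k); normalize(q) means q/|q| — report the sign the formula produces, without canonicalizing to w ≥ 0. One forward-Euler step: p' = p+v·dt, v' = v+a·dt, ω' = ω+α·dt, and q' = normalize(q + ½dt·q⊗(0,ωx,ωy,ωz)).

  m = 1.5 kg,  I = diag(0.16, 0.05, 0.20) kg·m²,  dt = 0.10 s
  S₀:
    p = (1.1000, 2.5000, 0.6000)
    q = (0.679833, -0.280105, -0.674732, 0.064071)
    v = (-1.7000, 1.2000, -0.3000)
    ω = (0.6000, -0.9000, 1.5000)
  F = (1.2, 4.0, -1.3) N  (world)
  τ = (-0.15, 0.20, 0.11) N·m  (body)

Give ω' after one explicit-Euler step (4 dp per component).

ω' = (0.6328, -0.4280, 1.5253)

ω×(Iω) gyroscopic = (-0.2025, -0.0360, 0.0594)
α = I⁻¹(τ − ω×Iω) = (0.3281, 4.7200, 0.2530)
ω' = ω + α·dt = (0.6328, -0.4280, 1.5253)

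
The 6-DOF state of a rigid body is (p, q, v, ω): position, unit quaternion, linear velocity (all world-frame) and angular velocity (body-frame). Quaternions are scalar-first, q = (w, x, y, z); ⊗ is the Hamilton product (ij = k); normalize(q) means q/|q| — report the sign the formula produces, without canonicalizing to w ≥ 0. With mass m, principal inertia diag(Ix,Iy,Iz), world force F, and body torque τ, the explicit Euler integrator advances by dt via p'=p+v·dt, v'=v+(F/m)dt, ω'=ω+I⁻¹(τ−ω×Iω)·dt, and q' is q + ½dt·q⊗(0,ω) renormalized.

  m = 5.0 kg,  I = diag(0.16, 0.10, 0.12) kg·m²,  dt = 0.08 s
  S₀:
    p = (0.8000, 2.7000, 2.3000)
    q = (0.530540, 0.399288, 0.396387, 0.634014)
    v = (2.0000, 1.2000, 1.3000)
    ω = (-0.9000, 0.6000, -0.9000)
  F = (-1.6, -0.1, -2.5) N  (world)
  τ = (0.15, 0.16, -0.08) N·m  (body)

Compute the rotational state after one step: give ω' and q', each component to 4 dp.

ω' = (-0.8196, 0.7021, -0.9749)
q' = (0.5573, 0.3501, 0.4000, 0.6378)

angular accel α = (1.0050, 1.2760, -0.9367)
ω' = ω + α·dt = (-0.8196, 0.7021, -0.9749)
2q̇ = q⊗(0,ω) = (0.6921396, -1.2146427, 0.1070706, 0.1188351)
updated quaternion q' = (0.5573, 0.3501, 0.4000, 0.6378)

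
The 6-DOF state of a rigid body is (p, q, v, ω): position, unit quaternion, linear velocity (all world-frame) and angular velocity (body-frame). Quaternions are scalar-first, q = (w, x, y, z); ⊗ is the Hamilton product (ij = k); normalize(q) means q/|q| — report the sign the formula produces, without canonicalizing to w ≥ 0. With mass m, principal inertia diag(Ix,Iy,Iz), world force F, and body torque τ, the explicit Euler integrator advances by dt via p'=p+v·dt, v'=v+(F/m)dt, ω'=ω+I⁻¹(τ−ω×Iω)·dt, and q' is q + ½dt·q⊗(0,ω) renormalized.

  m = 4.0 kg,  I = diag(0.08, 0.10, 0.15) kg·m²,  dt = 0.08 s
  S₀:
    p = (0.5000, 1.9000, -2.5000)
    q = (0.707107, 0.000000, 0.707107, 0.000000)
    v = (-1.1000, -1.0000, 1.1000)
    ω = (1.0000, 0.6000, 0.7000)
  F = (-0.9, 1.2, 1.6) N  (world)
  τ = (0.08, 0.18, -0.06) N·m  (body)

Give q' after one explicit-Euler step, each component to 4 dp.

q⊗(0,ω) = (-0.4242642, 1.2020819, 0.4242642, -0.2121321)
q' = normalize(q + ½dt·q⊗(0,ω)) = (0.6891, 0.0480, 0.7230, -0.0085)

q' = (0.6891, 0.0480, 0.7230, -0.0085)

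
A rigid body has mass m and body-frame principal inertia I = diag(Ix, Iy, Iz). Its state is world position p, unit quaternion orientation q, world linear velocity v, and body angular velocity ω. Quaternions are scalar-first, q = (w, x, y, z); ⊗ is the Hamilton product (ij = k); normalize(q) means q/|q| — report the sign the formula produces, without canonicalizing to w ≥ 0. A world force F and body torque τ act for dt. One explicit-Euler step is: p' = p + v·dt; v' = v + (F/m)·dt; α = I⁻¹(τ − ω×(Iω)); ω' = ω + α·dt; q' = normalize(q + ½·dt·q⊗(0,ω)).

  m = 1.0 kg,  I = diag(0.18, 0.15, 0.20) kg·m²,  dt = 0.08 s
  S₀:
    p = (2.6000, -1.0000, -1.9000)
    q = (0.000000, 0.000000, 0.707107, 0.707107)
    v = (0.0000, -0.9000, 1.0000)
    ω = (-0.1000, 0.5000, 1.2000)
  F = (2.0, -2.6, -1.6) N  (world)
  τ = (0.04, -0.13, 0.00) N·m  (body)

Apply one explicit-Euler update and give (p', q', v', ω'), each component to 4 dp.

p' = (2.6000, -1.0720, -1.8200)
q' = (-0.0480, 0.0198, 0.7033, 0.7090)
v' = (0.1600, -1.1080, 0.8720)
ω' = (-0.0956, 0.4294, 1.1994)

α = I⁻¹(τ − ω×Iω) = (0.0556, -0.8827, -0.0075)
ω + α·dt = (-0.0956, 0.4294, 1.1994)
q⊗(0,ω) = (-1.2020819, 0.4949749, -0.0707107, 0.0707107)
q + ½dt·q⊗(0,ω), renormalized = (-0.0480, 0.0198, 0.7033, 0.7090)
linear accel F/m = (2.0000, -2.6000, -1.6000)
p + v·dt = (2.6000, -1.0720, -1.8200)
new velocity v' = (0.1600, -1.1080, 0.8720)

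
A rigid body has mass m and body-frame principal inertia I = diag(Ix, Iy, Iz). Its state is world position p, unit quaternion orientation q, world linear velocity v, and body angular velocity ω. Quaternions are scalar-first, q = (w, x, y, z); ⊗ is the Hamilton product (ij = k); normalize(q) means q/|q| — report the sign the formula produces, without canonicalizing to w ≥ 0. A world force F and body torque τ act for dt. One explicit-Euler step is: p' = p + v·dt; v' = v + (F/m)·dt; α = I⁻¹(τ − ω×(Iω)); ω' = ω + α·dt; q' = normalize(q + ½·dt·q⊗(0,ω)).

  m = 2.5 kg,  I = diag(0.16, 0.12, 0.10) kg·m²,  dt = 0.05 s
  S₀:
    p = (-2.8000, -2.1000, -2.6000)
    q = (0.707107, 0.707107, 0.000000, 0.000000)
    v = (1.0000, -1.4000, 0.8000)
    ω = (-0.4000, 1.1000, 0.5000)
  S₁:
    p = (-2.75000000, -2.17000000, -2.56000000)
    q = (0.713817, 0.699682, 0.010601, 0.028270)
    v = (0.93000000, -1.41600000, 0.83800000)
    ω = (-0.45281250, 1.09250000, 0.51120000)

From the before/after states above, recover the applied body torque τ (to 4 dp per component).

τ = (-0.1800, -0.0300, 0.0400)

Δω = ω₁−ω₀ = (-0.05281250, -0.00750000, 0.01120000)
gyro term ω₀×Iω₀ = (-0.0110, -0.0120, 0.0176)
τ = I·(Δω/dt) + ω₀×(Iω₀) = (-0.1800, -0.0300, 0.0400)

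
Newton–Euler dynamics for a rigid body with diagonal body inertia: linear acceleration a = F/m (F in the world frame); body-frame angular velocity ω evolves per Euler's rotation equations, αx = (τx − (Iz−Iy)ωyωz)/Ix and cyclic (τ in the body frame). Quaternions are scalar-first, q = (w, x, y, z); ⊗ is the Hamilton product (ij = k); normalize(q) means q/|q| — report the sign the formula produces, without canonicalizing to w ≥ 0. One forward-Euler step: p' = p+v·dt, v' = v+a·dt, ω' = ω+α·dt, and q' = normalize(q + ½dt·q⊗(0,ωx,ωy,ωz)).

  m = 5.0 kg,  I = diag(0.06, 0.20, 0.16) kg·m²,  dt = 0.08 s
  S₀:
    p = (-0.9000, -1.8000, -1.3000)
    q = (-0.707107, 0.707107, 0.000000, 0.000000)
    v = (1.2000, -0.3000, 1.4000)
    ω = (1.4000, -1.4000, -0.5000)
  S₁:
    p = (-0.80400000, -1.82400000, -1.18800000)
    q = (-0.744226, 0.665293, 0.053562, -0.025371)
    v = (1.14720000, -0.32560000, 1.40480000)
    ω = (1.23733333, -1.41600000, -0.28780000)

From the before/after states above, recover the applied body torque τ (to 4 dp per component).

τ = (-0.1500, 0.0300, 0.1500)

ω₁ − ω₀ = (-0.16266667, -0.01600000, 0.21220000)
precession coupling = (-0.0280, 0.0700, -0.2744)
applied torque τ = (-0.1500, 0.0300, 0.1500)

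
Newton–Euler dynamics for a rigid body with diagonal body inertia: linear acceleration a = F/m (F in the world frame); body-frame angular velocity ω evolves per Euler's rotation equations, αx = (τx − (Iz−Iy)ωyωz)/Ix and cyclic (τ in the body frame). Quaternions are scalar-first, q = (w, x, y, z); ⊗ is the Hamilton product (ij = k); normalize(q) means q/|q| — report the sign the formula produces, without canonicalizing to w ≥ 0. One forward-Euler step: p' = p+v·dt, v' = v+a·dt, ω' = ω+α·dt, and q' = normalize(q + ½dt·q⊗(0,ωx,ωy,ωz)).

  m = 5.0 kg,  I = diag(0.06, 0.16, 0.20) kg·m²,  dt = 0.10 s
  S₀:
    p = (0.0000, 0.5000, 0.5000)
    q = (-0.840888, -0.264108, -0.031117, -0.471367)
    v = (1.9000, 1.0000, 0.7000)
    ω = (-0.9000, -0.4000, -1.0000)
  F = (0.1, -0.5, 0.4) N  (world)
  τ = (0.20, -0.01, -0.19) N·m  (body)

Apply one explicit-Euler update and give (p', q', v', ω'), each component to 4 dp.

new position p' = (0.1900, 0.6000, 0.5700)
v' = v + a·dt = (1.9020, 0.9900, 0.7080)
precession coupling ω×(Iω) = (0.0160, -0.1260, 0.0360)
α = I⁻¹(τ − ω×Iω) = (3.0667, 0.7250, -1.1300)
ω' = ω + α·dt = (-0.5933, -0.3275, -1.1130)
Hamilton product q⊗(0,ω) = (-0.7215110, 0.5993694, 0.4964775, 0.9185259)
q' = normalize(q + ½dt·q⊗(0,ω)) = (-0.8748, -0.2336, -0.0063, -0.4244)

p' = (0.1900, 0.6000, 0.5700)
q' = (-0.8748, -0.2336, -0.0063, -0.4244)
v' = (1.9020, 0.9900, 0.7080)
ω' = (-0.5933, -0.3275, -1.1130)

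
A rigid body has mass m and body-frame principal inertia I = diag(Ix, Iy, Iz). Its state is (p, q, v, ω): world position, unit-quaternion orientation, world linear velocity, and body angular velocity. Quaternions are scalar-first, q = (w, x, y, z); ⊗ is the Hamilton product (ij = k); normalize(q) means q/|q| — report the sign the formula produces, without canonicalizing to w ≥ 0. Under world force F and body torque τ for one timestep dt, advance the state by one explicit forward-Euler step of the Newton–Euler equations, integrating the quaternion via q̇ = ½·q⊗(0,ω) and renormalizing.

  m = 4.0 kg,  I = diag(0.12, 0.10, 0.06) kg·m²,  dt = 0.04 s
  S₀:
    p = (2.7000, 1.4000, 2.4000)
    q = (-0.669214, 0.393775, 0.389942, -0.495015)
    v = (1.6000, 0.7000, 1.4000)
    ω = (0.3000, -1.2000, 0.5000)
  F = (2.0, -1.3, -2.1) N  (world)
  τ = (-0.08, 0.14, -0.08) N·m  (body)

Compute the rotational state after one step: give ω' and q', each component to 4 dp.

ω' = (0.2653, -1.1476, 0.4419)
q' = (-0.6570, 0.3816, 0.3990, -0.5133)

precession coupling ω×(Iω) = (0.0240, 0.0090, 0.0072)
α = I⁻¹(τ − ω×Iω) = (-0.8667, 1.3100, -1.4533)
ω' = ω + α·dt = (0.2653, -1.1476, 0.4419)
q⊗(0,ω) = (0.5973054, -0.5998112, 0.4576648, -0.9241196)
updated quaternion q' = (-0.6570, 0.3816, 0.3990, -0.5133)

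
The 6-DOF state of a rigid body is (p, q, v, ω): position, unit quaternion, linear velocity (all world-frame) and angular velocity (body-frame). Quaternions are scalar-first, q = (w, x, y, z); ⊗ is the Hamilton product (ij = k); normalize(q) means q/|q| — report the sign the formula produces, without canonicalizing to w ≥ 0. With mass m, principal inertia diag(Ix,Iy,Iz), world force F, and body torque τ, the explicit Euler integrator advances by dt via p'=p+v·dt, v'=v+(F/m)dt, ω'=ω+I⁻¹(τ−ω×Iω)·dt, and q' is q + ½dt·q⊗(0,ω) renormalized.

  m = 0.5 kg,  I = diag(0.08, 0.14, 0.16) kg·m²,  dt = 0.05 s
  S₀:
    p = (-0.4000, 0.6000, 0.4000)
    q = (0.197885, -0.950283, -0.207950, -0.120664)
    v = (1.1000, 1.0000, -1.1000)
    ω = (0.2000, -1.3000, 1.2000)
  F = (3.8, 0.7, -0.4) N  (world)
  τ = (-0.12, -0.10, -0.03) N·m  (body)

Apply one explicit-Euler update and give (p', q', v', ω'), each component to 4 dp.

p' = (-0.3450, 0.6500, 0.3450)
q' = (0.1993, -0.9585, -0.1863, -0.0827)
v' = (1.4800, 1.0700, -1.1400)
ω' = (0.1445, -1.3289, 1.1955)

linear accel F/m = (7.6000, 1.4000, -0.8000)
p' = p + v·dt = (-0.3450, 0.6500, 0.3450)
v + (F/m)dt = (1.4800, 1.0700, -1.1400)
precession coupling ω×(Iω) = (-0.0312, -0.0192, -0.0156)
(τ − ω×Iω)/I = (-1.1100, -0.5771, -0.0900)
new body rate ω' = (0.1445, -1.3289, 1.1955)
2q̇ = q⊗(0,ω) = (0.0645184, -0.3668262, 0.8589563, 1.5144199)
updated quaternion q' = (0.1993, -0.9585, -0.1863, -0.0827)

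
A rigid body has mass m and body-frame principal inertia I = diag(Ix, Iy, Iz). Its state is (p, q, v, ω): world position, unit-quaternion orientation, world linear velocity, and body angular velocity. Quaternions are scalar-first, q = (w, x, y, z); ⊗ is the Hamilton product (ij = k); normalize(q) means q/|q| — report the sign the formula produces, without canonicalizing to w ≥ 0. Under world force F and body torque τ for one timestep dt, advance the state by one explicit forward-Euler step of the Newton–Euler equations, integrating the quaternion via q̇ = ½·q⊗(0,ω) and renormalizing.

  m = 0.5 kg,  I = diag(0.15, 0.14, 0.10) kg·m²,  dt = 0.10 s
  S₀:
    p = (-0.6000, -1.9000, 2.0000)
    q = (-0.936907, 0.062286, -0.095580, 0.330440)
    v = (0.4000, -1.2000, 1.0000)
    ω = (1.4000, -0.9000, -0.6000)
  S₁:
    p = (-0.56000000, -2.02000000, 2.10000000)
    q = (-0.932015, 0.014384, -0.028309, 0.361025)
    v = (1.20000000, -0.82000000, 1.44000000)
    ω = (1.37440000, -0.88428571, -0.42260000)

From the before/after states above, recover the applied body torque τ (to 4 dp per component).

Δω = ω₁−ω₀ = (-0.02560000, 0.01571429, 0.17740000)
τ = I·(Δω/dt) + ω₀×(Iω₀) = (-0.0600, -0.0200, 0.1900)

τ = (-0.0600, -0.0200, 0.1900)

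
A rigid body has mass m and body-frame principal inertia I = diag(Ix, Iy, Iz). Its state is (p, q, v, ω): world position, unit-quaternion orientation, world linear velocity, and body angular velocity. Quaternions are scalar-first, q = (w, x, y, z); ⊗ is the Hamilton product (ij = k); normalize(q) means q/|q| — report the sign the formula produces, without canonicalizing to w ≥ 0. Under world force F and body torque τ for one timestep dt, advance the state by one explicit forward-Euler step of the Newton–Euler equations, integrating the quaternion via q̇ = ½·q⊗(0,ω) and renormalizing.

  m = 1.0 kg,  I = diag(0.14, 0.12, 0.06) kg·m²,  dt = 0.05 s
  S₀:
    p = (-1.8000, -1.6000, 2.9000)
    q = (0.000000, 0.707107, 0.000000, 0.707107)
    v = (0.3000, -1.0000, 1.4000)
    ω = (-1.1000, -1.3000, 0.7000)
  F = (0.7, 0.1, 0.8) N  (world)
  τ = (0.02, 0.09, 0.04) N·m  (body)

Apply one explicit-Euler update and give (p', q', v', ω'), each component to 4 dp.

linear accel F/m = (0.7000, 0.1000, 0.8000)
p + v·dt = (-1.7850, -1.6500, 2.9700)
new velocity v' = (0.3350, -0.9950, 1.4400)
gyro term ω×Iω = (0.0546, -0.0616, -0.0286)
α = I⁻¹(τ − ω×Iω) = (-0.2471, 1.2633, 1.1433)
ω' = ω + α·dt = (-1.1124, -1.2368, 0.7572)
q⊗(0,ω) = (0.2828428, 0.9192391, -1.2727926, -0.9192391)
q + ½dt·q⊗(0,ω), renormalized = (0.0071, 0.7293, -0.0318, 0.6834)

p' = (-1.7850, -1.6500, 2.9700)
q' = (0.0071, 0.7293, -0.0318, 0.6834)
v' = (0.3350, -0.9950, 1.4400)
ω' = (-1.1124, -1.2368, 0.7572)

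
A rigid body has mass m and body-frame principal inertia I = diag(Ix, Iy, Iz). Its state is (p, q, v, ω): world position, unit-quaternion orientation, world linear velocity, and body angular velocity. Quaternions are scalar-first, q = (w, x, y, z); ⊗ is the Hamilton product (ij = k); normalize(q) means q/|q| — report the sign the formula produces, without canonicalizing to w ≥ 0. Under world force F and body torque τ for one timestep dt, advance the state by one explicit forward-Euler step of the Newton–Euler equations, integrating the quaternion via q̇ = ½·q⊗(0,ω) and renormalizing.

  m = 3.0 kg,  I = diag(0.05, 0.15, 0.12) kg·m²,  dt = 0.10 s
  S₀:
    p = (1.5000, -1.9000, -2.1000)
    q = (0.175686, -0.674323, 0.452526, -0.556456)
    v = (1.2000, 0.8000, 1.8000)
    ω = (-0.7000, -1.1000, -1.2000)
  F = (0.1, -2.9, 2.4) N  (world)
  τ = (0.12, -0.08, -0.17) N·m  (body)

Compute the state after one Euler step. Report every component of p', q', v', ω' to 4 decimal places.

p' = (1.6200, -1.8200, -1.9200)
q' = (0.1430, -0.7353, 0.4202, -0.5121)
v' = (1.2033, 0.7033, 1.8800)
ω' = (-0.3808, -1.1141, -1.4058)

a = (0.0333, -0.9667, 0.8000)
new position p' = (1.6200, -1.8200, -1.9200)
v' = v + a·dt = (1.2033, 0.7033, 1.8800)
precession coupling ω×(Iω) = (-0.0396, -0.0588, 0.0770)
α = I⁻¹(τ − ω×Iω) = (3.1920, -0.1413, -2.0583)
new body rate ω' = (-0.3808, -1.1141, -1.4058)
2q̇ = q⊗(0,ω) = (-0.6419947, -1.2781130, -0.6129230, 0.8477003)
updated quaternion q' = (0.1430, -0.7353, 0.4202, -0.5121)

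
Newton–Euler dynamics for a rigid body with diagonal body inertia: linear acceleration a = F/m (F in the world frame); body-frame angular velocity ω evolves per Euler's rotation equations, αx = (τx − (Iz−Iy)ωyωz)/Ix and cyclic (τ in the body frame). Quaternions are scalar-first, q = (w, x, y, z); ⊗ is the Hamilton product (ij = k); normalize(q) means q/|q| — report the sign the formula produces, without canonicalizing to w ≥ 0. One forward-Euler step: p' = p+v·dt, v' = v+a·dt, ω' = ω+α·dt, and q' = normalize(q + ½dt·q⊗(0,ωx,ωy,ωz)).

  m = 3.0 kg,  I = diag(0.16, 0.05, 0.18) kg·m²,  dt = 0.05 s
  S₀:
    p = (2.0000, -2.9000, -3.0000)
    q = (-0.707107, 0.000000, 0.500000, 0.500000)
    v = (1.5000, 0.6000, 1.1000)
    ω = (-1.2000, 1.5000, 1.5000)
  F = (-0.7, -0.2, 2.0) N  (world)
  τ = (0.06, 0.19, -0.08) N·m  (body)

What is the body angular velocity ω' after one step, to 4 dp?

ω' = (-1.2727, 1.6540, 1.4228)

α = I⁻¹(τ − ω×Iω) = (-1.4531, 3.0800, -1.5444)
new body rate ω' = (-1.2727, 1.6540, 1.4228)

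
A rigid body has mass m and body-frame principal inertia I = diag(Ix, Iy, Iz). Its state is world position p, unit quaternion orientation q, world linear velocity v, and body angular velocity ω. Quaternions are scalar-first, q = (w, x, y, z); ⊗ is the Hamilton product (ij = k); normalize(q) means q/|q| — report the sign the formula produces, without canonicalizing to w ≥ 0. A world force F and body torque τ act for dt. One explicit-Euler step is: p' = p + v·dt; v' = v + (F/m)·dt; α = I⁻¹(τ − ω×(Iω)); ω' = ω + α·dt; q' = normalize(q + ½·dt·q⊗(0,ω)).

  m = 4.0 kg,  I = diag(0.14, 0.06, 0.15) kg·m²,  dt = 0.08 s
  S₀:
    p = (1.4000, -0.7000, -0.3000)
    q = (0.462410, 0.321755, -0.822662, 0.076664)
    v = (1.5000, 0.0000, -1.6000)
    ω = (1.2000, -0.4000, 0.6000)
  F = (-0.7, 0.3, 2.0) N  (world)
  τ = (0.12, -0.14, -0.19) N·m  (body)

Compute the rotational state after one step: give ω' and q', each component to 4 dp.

gyro term ω×Iω = (-0.0216, -0.0072, 0.0384)
angular accel α = (1.0114, -2.2133, -1.5227)
new body rate ω' = (1.2809, -0.5771, 0.4782)
Hamilton product q⊗(0,ω) = (-0.7611692, 0.0919604, -0.2860202, 1.1359384)
updated quaternion q' = (0.4313, 0.3249, -0.8328, 0.1219)

ω' = (1.2809, -0.5771, 0.4782)
q' = (0.4313, 0.3249, -0.8328, 0.1219)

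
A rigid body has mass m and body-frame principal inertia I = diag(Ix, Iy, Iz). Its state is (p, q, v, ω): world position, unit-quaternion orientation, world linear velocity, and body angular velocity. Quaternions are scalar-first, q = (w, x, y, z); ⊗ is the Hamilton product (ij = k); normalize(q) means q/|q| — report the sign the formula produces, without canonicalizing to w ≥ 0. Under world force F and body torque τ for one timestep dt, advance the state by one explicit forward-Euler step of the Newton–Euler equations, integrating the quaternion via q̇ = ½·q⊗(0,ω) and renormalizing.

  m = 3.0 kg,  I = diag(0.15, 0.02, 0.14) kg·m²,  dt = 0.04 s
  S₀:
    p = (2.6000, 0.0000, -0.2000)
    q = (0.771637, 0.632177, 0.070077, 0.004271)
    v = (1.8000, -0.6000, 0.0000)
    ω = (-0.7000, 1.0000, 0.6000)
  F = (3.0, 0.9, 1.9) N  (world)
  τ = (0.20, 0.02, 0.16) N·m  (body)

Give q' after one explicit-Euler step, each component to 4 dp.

q⊗(0,ω) = (0.3698843, -0.5023707, 0.3893411, 1.1442131)
q' = normalize(q + ½dt·q⊗(0,ω)) = (0.7787, 0.6219, 0.0778, 0.0271)

q' = (0.7787, 0.6219, 0.0778, 0.0271)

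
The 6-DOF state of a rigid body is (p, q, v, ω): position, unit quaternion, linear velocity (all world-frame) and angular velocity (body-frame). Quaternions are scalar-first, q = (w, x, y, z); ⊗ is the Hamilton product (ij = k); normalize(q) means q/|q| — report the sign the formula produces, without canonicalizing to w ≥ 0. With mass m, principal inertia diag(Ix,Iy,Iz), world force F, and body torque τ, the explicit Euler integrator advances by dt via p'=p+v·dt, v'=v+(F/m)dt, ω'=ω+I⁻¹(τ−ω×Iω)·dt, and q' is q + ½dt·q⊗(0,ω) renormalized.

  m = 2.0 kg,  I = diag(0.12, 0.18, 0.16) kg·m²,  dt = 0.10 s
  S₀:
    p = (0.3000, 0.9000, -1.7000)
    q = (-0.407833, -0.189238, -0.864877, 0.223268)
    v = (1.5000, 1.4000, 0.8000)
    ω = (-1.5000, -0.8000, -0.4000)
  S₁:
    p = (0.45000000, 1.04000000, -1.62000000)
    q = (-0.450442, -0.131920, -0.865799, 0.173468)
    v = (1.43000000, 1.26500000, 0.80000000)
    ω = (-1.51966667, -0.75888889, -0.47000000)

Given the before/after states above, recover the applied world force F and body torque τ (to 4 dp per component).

F = (-1.4000, -2.7000, 0.0000)
τ = (-0.0300, 0.0500, -0.0400)

Δv = v₁−v₀ = (-0.07000000, -0.13500000, 0.00000000)
F = m·Δv/dt = (-1.4000, -2.7000, 0.0000)
rate change Δω = (-0.01966667, 0.04111111, -0.07000000)
precession coupling = (-0.0064, -0.0240, 0.0720)
I·α + gyro = (-0.0300, 0.0500, -0.0400)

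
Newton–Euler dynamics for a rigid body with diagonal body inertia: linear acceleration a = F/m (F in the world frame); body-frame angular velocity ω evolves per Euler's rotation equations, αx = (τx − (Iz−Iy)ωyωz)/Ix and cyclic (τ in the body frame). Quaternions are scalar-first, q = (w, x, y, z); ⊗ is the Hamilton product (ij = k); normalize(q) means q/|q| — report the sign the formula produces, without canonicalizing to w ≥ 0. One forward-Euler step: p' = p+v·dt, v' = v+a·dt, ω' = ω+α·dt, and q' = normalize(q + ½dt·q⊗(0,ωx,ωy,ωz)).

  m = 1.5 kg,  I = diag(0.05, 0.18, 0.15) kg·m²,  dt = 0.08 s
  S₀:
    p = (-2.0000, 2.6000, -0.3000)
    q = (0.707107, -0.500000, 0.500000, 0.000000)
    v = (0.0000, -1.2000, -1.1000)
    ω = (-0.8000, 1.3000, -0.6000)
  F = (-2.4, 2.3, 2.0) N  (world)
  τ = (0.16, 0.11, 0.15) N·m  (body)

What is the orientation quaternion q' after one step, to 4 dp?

q' = (0.6637, -0.5335, 0.5236, -0.0269)

q⊗(0,ω) = (-1.0500000, -0.8656856, 0.6192391, -0.6742642)
q' = normalize(q + ½dt·q⊗(0,ω)) = (0.6637, -0.5335, 0.5236, -0.0269)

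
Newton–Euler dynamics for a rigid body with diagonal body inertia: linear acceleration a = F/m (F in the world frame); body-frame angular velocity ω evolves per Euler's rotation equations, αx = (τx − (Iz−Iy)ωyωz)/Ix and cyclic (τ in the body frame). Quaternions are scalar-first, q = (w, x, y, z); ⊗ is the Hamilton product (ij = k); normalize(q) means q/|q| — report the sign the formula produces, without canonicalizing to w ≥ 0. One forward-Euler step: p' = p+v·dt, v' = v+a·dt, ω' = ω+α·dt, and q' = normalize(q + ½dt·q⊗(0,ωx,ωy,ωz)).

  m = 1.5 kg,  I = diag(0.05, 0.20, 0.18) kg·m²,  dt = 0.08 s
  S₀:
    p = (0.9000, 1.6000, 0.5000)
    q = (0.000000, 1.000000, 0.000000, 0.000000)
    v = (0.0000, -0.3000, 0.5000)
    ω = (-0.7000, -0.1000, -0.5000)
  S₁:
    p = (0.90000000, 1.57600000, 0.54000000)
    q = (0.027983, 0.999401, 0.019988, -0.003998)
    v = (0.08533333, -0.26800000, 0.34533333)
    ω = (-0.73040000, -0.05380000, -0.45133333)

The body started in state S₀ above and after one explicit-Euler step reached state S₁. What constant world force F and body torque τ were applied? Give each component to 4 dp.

Δv = v₁−v₀ = (0.08533333, 0.03200000, -0.15466667)
applied force F = (1.6000, 0.6000, -2.9000)
ω₁ − ω₀ = (-0.03040000, 0.04620000, 0.04866667)
ω₀×(Iω₀) = (-0.0010, -0.0455, 0.0105)
I·α + gyro = (-0.0200, 0.0700, 0.1200)

F = (1.6000, 0.6000, -2.9000)
τ = (-0.0200, 0.0700, 0.1200)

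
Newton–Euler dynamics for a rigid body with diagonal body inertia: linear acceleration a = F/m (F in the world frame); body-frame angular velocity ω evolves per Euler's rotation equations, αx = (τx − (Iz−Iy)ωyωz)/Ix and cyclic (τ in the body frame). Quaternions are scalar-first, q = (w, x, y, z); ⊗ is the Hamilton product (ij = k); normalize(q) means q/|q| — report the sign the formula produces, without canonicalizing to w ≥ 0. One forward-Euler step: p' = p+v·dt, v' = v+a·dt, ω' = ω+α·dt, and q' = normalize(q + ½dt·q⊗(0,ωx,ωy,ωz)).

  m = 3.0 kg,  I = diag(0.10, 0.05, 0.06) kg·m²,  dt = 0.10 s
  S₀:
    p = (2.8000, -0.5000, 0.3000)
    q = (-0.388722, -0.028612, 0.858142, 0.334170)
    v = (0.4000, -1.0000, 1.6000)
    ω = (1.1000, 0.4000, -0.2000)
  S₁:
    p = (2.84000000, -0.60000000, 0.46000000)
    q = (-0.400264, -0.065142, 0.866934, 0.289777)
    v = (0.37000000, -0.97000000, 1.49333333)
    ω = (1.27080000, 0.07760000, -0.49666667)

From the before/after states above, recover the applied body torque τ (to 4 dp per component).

τ = (0.1700, -0.1700, -0.2000)

Δω = ω₁−ω₀ = (0.17080000, -0.32240000, -0.29666667)
ω₀×(Iω₀) = (-0.0008, -0.0088, -0.0220)
I·α + gyro = (0.1700, -0.1700, -0.2000)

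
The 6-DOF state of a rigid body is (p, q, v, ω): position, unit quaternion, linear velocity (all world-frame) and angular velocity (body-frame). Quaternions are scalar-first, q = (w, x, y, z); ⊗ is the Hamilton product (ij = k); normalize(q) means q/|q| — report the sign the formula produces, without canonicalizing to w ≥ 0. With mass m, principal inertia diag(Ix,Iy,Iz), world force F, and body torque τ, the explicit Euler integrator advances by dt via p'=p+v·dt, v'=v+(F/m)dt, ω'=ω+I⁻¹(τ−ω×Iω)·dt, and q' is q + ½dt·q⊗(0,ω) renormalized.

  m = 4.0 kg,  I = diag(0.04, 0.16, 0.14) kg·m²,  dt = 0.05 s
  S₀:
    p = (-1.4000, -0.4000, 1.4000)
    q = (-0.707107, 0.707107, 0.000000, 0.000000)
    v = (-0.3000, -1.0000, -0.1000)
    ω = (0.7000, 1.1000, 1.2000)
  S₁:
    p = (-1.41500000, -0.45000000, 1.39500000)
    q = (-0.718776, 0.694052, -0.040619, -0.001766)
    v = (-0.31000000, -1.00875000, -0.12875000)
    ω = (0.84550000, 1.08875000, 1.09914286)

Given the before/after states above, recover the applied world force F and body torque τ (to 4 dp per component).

Δv = v₁−v₀ = (-0.01000000, -0.00875000, -0.02875000)
m·(v₁−v₀)/dt = (-0.8000, -0.7000, -2.3000)
Δω = ω₁−ω₀ = (0.14550000, -0.01125000, -0.10085714)
applied torque τ = (0.0900, -0.1200, -0.1900)

F = (-0.8000, -0.7000, -2.3000)
τ = (0.0900, -0.1200, -0.1900)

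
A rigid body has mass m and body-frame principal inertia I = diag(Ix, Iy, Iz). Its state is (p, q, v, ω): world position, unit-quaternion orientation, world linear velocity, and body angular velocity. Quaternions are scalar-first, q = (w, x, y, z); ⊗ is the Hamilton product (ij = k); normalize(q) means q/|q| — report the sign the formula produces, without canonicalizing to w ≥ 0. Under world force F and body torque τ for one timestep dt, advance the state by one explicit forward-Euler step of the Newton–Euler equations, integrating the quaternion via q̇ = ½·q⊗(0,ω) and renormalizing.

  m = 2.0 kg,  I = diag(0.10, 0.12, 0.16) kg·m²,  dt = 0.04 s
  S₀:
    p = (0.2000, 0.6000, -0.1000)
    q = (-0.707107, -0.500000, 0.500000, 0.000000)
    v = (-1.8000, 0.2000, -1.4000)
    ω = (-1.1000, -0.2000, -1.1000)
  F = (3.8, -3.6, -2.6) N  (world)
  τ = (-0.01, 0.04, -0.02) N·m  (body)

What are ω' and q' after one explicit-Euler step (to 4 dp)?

ω' = (-1.1075, -0.1625, -1.1061)
q' = (-0.7158, -0.4952, 0.4916, 0.0285)

angular accel α = (-0.1880, 0.9383, -0.1525)
ω' = ω + α·dt = (-1.1075, -0.1625, -1.1061)
2q̇ = q⊗(0,ω) = (-0.4500000, 0.2278177, -0.4085786, 1.4278177)
updated quaternion q' = (-0.7158, -0.4952, 0.4916, 0.0285)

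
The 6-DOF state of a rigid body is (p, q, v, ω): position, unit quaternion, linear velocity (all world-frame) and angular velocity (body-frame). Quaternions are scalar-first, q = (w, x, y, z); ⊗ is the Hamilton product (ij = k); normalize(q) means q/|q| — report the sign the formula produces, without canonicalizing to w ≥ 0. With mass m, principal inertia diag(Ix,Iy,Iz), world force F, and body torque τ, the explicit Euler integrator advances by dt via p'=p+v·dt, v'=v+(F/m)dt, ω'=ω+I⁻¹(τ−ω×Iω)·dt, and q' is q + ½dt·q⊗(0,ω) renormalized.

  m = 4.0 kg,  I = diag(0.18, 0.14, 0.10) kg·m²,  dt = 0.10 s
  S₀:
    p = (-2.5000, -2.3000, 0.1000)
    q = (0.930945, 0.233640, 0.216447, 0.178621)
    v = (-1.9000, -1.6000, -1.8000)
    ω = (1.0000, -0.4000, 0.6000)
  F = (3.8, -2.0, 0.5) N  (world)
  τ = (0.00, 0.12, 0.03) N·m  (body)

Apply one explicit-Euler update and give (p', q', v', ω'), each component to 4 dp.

p' = (-2.6900, -2.4600, -0.0800)
q' = (0.9165, 0.2897, 0.1994, 0.1907)
v' = (-1.8050, -1.6500, -1.7875)
ω' = (0.9947, -0.3486, 0.6140)

p' = p + v·dt = (-2.6900, -2.4600, -0.0800)
v' = v + a·dt = (-1.8050, -1.6500, -1.7875)
angular accel α = (-0.0533, 0.5143, 0.1400)
ω' = ω + α·dt = (0.9947, -0.3486, 0.6140)
2q̇ = q⊗(0,ω) = (-0.2542338, 1.1322616, -0.3339410, 0.2486640)
q' = normalize(q + ½dt·q⊗(0,ω)) = (0.9165, 0.2897, 0.1994, 0.1907)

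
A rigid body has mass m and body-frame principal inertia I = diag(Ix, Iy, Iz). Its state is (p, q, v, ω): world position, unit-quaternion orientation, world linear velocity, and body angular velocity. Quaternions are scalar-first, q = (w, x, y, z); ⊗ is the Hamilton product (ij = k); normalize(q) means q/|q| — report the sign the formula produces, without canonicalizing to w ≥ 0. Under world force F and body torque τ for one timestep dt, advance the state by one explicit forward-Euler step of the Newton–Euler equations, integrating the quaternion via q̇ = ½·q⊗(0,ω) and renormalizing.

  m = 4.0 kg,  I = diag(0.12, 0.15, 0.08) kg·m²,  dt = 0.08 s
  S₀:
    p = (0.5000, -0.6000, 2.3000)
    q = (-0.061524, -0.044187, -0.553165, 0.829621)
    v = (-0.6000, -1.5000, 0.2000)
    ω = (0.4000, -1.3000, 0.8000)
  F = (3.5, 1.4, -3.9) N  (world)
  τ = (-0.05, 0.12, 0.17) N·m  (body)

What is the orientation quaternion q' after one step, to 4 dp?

2q̇ = q⊗(0,ω) = (-1.3651365, 0.6113657, 0.4471792, 0.2294899)
updated quaternion q' = (-0.1159, -0.0197, -0.5342, 0.8371)

q' = (-0.1159, -0.0197, -0.5342, 0.8371)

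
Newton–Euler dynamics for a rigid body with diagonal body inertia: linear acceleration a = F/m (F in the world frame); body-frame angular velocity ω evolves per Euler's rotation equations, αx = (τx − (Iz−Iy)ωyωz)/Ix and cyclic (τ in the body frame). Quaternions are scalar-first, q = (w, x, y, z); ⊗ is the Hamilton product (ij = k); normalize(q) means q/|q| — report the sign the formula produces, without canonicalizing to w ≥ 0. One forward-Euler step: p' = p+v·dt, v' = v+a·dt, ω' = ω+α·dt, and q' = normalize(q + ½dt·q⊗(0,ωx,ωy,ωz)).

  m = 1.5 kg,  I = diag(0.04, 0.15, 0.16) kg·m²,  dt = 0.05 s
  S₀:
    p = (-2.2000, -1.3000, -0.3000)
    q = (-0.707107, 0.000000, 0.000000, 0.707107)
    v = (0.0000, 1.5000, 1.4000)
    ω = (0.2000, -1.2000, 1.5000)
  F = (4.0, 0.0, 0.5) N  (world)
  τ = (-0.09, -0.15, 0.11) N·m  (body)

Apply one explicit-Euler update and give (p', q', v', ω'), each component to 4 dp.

precession coupling ω×(Iω) = (-0.0180, -0.0360, -0.0264)
α = I⁻¹(τ − ω×Iω) = (-1.8000, -0.7600, 0.8525)
ω + α·dt = (0.1100, -1.2380, 1.5426)
q⊗(0,ω) = (-1.0606605, 0.7071070, 0.9899498, -1.0606605)
updated quaternion q' = (-0.7328, 0.0177, 0.0247, 0.6798)
linear accel F/m = (2.6667, 0.0000, 0.3333)
p + v·dt = (-2.2000, -1.2250, -0.2300)
v + (F/m)dt = (0.1333, 1.5000, 1.4167)

p' = (-2.2000, -1.2250, -0.2300)
q' = (-0.7328, 0.0177, 0.0247, 0.6798)
v' = (0.1333, 1.5000, 1.4167)
ω' = (0.1100, -1.2380, 1.5426)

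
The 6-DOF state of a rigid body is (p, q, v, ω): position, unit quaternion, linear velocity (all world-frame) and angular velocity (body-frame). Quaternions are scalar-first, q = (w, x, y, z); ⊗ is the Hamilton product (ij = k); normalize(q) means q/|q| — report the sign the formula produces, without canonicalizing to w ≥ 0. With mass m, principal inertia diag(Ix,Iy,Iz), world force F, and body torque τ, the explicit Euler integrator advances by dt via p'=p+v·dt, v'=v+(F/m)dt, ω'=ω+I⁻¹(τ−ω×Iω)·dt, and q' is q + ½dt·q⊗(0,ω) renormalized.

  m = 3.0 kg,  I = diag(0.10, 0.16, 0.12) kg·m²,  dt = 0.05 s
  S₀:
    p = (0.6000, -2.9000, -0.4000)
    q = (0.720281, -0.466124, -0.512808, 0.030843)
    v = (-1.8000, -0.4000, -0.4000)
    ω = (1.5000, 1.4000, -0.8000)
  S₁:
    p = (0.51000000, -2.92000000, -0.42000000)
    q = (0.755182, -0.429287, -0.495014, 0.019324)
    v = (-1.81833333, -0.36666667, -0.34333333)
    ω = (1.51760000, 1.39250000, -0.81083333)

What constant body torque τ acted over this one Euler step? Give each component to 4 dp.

Δω = ω₁−ω₀ = (0.01760000, -0.00750000, -0.01083333)
ω₀×(Iω₀) = (0.0448, 0.0240, 0.1260)
applied torque τ = (0.0800, 0.0000, 0.1000)

τ = (0.0800, 0.0000, 0.1000)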